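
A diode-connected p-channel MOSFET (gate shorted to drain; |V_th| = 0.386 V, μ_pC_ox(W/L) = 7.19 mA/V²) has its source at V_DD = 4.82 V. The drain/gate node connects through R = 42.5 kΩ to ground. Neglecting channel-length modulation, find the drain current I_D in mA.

With gate tied to drain, V_SG = V_SD ≥ V_SG − |V_th|, so the device is in saturation.
KCL at the drain: ½ k_p (V_SG − |V_th|)² = (V_DD − V_SG)/R.
Let x = V_SG − 0.386. Then 153 x² + x − 4.434 = 0, giving x = 0.167 V (positive root), so V_SG = 0.553 V.
I_D = (V_DD − V_SG)/R = (4.82 − 0.553) / 42.5 = 0.1 mA.

I_D = 0.100 mA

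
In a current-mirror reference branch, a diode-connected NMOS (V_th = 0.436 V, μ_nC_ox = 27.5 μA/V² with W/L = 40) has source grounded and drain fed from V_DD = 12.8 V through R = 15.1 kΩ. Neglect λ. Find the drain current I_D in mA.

I_D = 0.742 mA

With gate tied to drain, V_GS = V_DS ≥ V_GS − V_th, so the device is in saturation.
k_n = μ_nC_ox · (W/L) = 1.1 mA/V².
KCL at the drain: ½ k_n (V_GS − V_th)² = (V_DD − V_GS)/R.
Let x = V_GS − 0.436. Then 8.3 x² + x − 12.36 = 0, giving x = 1.16 V (positive root), so V_GS = 1.6 V.
I_D = (V_DD − V_GS)/R = (12.8 − 1.6) / 15.1 = 0.742 mA.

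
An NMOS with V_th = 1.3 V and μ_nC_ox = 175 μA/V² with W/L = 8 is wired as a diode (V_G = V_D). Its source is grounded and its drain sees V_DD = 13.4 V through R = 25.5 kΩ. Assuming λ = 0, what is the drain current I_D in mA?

With gate tied to drain, V_GS = V_DS ≥ V_GS − V_th, so the device is in saturation.
k_n = μ_nC_ox · (W/L) = 1.4 mA/V².
KCL at the drain: ½ k_n (V_GS − V_th)² = (V_DD − V_GS)/R.
Let x = V_GS − 1.3. Then 17.8 x² + x − 12.1 = 0, giving x = 0.796 V (positive root), so V_GS = 2.1 V.
I_D = (V_DD − V_GS)/R = (13.4 − 2.1) / 25.5 = 0.443 mA.

I_D = 0.443 mA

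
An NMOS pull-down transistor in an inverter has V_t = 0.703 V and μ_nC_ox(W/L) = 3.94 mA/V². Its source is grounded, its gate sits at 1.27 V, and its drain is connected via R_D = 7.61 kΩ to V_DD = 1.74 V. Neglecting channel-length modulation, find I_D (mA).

V_GS = V_G = 1.27 V, so V_ov = 1.27 − 0.703 = 0.567 V.
Assume saturation: I_D = ½ k_n V_ov² = 0.5 × 3.94 × 0.567² = 0.633 mA, giving V_DS = V_DD − I_D R_D = 1.74 − 0.633 × 7.61 = -3.08 V.
But -3.08 V < V_ov = 0.567 V, so the device is actually in triode.
In triode I_D = k_n[V_ov V_DS − ½ V_DS²] and I_D = (V_DD − V_DS)/R_D. Equating: 15 V_DS² − 18 V_DS + 1.74 = 0, giving V_DS = 0.106 V (the root below V_ov).
I_D = (1.74 − 0.106) / 7.61 = 0.215 mA.

I_D = 0.215 mA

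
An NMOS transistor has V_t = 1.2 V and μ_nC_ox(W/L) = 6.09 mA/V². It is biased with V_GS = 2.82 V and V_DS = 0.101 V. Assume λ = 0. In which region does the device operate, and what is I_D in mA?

V_ov = V_GS − V_t = 2.82 − 1.2 = 1.62 V.
Since V_DS = 0.101 V < V_ov = 1.62 V, the device is in the triode region.
I_D = k_n [V_ov · V_DS − ½ V_DS²] = 6.09 × [1.62 × 0.101 − 0.5 × 0.101²] = 0.965 mA.

Triode; I_D = 0.965 mA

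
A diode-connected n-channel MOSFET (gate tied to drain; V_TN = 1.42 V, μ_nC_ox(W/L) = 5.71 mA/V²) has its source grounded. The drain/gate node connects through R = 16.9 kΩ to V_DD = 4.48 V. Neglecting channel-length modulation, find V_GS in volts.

V_GS = 1.66 V

With gate tied to drain, V_GS = V_DS ≥ V_GS − V_TN, so the device is in saturation.
KCL at the drain: ½ k_n (V_GS − V_TN)² = (V_DD − V_GS)/R.
Let x = V_GS − 1.42. Then 48.2 x² + x − 3.06 = 0, giving x = 0.242 V (positive root), so V_GS = 1.66 V.
I_D = (V_DD − V_GS)/R = (4.48 − 1.66) / 16.9 = 0.167 mA.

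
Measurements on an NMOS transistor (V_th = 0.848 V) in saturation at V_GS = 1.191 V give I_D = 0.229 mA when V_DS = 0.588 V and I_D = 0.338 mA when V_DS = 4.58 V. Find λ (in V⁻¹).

With V_GS fixed, I_D ∝ (1 + λ V_DS) in saturation, so I_D2/I_D1 = (1 + λ V_DS2)/(1 + λ V_DS1).
0.338/0.229 = 1.476 = (1 + 4.58 λ)/(1 + 0.588 λ).
Solving: λ (I_D1 V_DS2 − I_D2 V_DS1) = I_D2 − I_D1, so λ = (0.338 − 0.229) / (0.229 × 4.58 − 0.338 × 0.588) = 0.109 / 0.85 = 0.128 V⁻¹.

λ = 0.128 V⁻¹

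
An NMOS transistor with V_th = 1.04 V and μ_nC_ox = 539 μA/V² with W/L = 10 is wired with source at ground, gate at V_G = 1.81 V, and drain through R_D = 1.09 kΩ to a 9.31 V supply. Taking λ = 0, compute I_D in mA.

I_D = 1.60 mA

V_GS = V_G = 1.81 V, so V_ov = 1.81 − 1.04 = 0.77 V.
k_n = μ_nC_ox · (W/L) = 5.39 mA/V².
Assume saturation: I_D = ½ k_n V_ov² = 0.5 × 5.39 × 0.77² = 1.6 mA, giving V_DS = V_DD − I_D R_D = 9.31 − 1.6 × 1.09 = 7.57 V.
V_DS = 7.57 V ≥ V_ov = 0.77 V, confirming saturation.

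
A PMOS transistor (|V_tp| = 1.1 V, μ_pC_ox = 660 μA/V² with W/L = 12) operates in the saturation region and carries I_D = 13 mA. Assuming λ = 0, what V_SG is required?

k_p = μ_pC_ox · (W/L) = 7.92 mA/V².
In saturation I_D = ½ k_p (V_SG − |V_tp|)², so V_SG − |V_tp| = √(2 I_D / k_p) = √(2 × 13 / 7.92) = 1.81 V.
V_SG = 1.1 + 1.81 = 2.91 V.

V_SG = 2.91 V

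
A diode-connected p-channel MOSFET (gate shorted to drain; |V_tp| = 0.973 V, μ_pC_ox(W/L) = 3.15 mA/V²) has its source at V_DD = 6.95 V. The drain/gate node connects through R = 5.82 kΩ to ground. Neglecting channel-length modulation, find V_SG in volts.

V_SG = 1.73 V

With gate tied to drain, V_SG = V_SD ≥ V_SG − |V_tp|, so the device is in saturation.
KCL at the drain: ½ k_p (V_SG − |V_tp|)² = (V_DD − V_SG)/R.
Let x = V_SG − 0.973. Then 9.17 x² + x − 5.977 = 0, giving x = 0.755 V (positive root), so V_SG = 1.73 V.
I_D = (V_DD − V_SG)/R = (6.95 − 1.73) / 5.82 = 0.897 mA.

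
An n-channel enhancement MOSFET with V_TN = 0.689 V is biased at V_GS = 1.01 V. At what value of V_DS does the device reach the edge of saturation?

The boundary between triode and saturation is V_DS = V_GS − V_TN = V_ov.
V_ov = 1.01 − 0.689 = 0.321 V.

V_DS,sat = 0.321 V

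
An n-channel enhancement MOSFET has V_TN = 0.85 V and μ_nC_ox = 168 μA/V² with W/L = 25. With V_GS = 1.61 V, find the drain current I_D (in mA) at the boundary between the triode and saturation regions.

At the boundary V_DS = V_ov = V_GS − V_TN = 1.61 − 0.85 = 0.76 V.
k_n = μ_nC_ox · (W/L) = 4.2 mA/V².
I_D = ½ k_n V_ov² = 0.5 × 4.2 × 0.76² = 1.21 mA.

I_D = 1.21 mA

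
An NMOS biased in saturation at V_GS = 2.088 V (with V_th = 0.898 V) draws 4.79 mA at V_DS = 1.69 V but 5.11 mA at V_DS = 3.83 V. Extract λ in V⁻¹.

λ = 0.0330 V⁻¹

With V_GS fixed, I_D ∝ (1 + λ V_DS) in saturation, so I_D2/I_D1 = (1 + λ V_DS2)/(1 + λ V_DS1).
5.11/4.79 = 1.067 = (1 + 3.83 λ)/(1 + 1.69 λ).
Solving: λ (I_D1 V_DS2 − I_D2 V_DS1) = I_D2 − I_D1, so λ = (5.11 − 4.79) / (4.79 × 3.83 − 5.11 × 1.69) = 0.32 / 9.71 = 0.033 V⁻¹.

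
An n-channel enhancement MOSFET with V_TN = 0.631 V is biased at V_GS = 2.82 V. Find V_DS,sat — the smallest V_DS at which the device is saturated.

V_DS,sat = 2.19 V

The boundary between triode and saturation is V_DS = V_GS − V_TN = V_ov.
V_ov = 2.82 − 0.631 = 2.19 V.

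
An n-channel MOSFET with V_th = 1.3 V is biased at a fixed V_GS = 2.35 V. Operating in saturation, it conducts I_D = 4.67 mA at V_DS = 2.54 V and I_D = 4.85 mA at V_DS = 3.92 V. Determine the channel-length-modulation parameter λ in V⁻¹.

λ = 0.0301 V⁻¹

With V_GS fixed, I_D ∝ (1 + λ V_DS) in saturation, so I_D2/I_D1 = (1 + λ V_DS2)/(1 + λ V_DS1).
4.85/4.67 = 1.039 = (1 + 3.92 λ)/(1 + 2.54 λ).
Solving: λ (I_D1 V_DS2 − I_D2 V_DS1) = I_D2 − I_D1, so λ = (4.85 − 4.67) / (4.67 × 3.92 − 4.85 × 2.54) = 0.18 / 5.99 = 0.0301 V⁻¹.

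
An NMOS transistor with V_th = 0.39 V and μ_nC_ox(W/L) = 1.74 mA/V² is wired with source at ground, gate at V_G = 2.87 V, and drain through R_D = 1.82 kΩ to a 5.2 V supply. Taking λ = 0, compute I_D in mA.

I_D = 2.49 mA

V_GS = V_G = 2.87 V, so V_ov = 2.87 − 0.39 = 2.48 V.
Assume saturation: I_D = ½ k_n V_ov² = 0.5 × 1.74 × 2.48² = 5.35 mA, giving V_DS = V_DD − I_D R_D = 5.2 − 5.35 × 1.82 = -4.54 V.
But -4.54 V < V_ov = 2.48 V, so the device is actually in triode.
In triode I_D = k_n[V_ov V_DS − ½ V_DS²] and I_D = (V_DD − V_DS)/R_D. Equating: 1.58 V_DS² − 8.854 V_DS + 5.2 = 0, giving V_DS = 0.667 V (the root below V_ov).
I_D = (5.2 − 0.667) / 1.82 = 2.49 mA.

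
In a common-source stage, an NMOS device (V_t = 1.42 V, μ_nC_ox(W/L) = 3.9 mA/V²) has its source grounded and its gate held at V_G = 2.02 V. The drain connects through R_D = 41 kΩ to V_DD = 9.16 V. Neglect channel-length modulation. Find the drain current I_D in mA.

V_GS = V_G = 2.02 V, so V_ov = 2.02 − 1.42 = 0.6 V.
Assume saturation: I_D = ½ k_n V_ov² = 0.5 × 3.9 × 0.6² = 0.702 mA, giving V_DS = V_DD − I_D R_D = 9.16 − 0.702 × 41 = -19.6 V.
But -19.6 V < V_ov = 0.6 V, so the device is actually in triode.
In triode I_D = k_n[V_ov V_DS − ½ V_DS²] and I_D = (V_DD − V_DS)/R_D. Equating: 80 V_DS² − 96.94 V_DS + 9.16 = 0, giving V_DS = 0.103 V (the root below V_ov).
I_D = (9.16 − 0.103) / 41 = 0.221 mA.

I_D = 0.221 mA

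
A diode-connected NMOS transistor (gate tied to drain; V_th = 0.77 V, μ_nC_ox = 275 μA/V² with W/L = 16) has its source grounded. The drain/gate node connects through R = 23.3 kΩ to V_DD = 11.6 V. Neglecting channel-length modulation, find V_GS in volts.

V_GS = 1.22 V

With gate tied to drain, V_GS = V_DS ≥ V_GS − V_th, so the device is in saturation.
k_n = μ_nC_ox · (W/L) = 4.4 mA/V².
KCL at the drain: ½ k_n (V_GS − V_th)² = (V_DD − V_GS)/R.
Let x = V_GS − 0.77. Then 51.3 x² + x − 10.83 = 0, giving x = 0.45 V (positive root), so V_GS = 1.22 V.
I_D = (V_DD − V_GS)/R = (11.6 − 1.22) / 23.3 = 0.445 mA.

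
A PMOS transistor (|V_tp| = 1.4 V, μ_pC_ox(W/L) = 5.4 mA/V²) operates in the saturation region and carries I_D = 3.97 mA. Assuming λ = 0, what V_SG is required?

V_SG = 2.61 V

In saturation I_D = ½ k_p (V_SG − |V_tp|)², so V_SG − |V_tp| = √(2 I_D / k_p) = √(2 × 3.97 / 5.4) = 1.21 V.
V_SG = 1.4 + 1.21 = 2.61 V.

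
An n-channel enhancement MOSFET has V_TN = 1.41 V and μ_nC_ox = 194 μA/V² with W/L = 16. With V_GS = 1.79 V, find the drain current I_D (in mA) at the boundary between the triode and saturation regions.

I_D = 0.224 mA

At the boundary V_DS = V_ov = V_GS − V_TN = 1.79 − 1.41 = 0.38 V.
k_n = μ_nC_ox · (W/L) = 3.104 mA/V².
I_D = ½ k_n V_ov² = 0.5 × 3.104 × 0.38² = 0.224 mA.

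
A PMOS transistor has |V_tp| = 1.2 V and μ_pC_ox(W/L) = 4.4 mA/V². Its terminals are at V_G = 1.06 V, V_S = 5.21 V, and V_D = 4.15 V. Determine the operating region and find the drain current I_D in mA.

V_SG = V_S − V_G = 5.21 − 1.06 = 4.15 V; V_SD = V_S − V_D = 5.21 − 4.15 = 1.06 V.
V_ov = V_SG − |V_tp| = 4.15 − 1.2 = 2.95 V.
Since V_SD = 1.06 V < V_ov = 2.95 V, the device is in the triode region.
I_D = k_p [V_ov · V_SD − ½ V_SD²] = 4.4 × [2.95 × 1.06 − 0.5 × 1.06²] = 11.3 mA.

Triode; I_D = 11.3 mA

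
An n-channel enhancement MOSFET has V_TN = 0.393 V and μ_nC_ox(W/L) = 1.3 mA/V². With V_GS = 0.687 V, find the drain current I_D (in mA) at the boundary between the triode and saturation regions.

At the boundary V_DS = V_ov = V_GS − V_TN = 0.687 − 0.393 = 0.294 V.
I_D = ½ k_n V_ov² = 0.5 × 1.3 × 0.294² = 0.0562 mA.

I_D = 0.0562 mA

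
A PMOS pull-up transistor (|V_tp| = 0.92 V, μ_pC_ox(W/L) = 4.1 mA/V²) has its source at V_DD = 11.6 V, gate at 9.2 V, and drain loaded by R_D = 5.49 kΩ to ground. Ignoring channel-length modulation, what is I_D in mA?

V_SG = V_DD − V_G = 11.6 − 9.2 = 2.4 V, so V_ov = 2.4 − 0.92 = 1.48 V.
Assume saturation: I_D = ½ k_p V_ov² = 0.5 × 4.1 × 1.48² = 4.49 mA, giving V_SD = V_DD − I_D R_D = 11.6 − 4.49 × 5.49 = -13.1 V.
But -13.1 V < V_ov = 1.48 V, so the device is actually in triode.
In triode I_D = k_p[V_ov V_SD − ½ V_SD²] and I_D = (V_DD − V_SD)/R_D. Equating: 11.3 V_SD² − 34.31 V_SD + 11.6 = 0, giving V_SD = 0.387 V (the root below V_ov).
I_D = (11.6 − 0.387) / 5.49 = 2.04 mA.

I_D = 2.04 mA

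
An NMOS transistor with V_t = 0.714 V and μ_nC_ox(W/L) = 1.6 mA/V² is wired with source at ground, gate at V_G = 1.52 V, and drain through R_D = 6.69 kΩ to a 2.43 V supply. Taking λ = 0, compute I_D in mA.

I_D = 0.318 mA

V_GS = V_G = 1.52 V, so V_ov = 1.52 − 0.714 = 0.806 V.
Assume saturation: I_D = ½ k_n V_ov² = 0.5 × 1.6 × 0.806² = 0.52 mA, giving V_DS = V_DD − I_D R_D = 2.43 − 0.52 × 6.69 = -1.05 V.
But -1.05 V < V_ov = 0.806 V, so the device is actually in triode.
In triode I_D = k_n[V_ov V_DS − ½ V_DS²] and I_D = (V_DD − V_DS)/R_D. Equating: 5.35 V_DS² − 9.627 V_DS + 2.43 = 0, giving V_DS = 0.304 V (the root below V_ov).
I_D = (2.43 − 0.304) / 6.69 = 0.318 mA.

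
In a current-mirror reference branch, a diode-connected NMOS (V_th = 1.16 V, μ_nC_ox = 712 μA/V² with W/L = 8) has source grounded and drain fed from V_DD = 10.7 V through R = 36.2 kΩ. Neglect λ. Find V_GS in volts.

With gate tied to drain, V_GS = V_DS ≥ V_GS − V_th, so the device is in saturation.
k_n = μ_nC_ox · (W/L) = 5.696 mA/V².
KCL at the drain: ½ k_n (V_GS − V_th)² = (V_DD − V_GS)/R.
Let x = V_GS − 1.16. Then 103 x² + x − 9.54 = 0, giving x = 0.299 V (positive root), so V_GS = 1.46 V.
I_D = (V_DD − V_GS)/R = (10.7 − 1.46) / 36.2 = 0.255 mA.

V_GS = 1.46 V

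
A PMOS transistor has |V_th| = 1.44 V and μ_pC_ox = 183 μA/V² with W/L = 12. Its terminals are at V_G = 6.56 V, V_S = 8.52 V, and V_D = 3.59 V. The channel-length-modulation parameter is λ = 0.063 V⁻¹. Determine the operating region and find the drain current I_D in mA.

Saturation; I_D = 0.389 mA

V_SG = V_S − V_G = 8.52 − 6.56 = 1.96 V; V_SD = V_S − V_D = 8.52 − 3.59 = 4.93 V.
k_p = μ_pC_ox · (W/L) = 2.196 mA/V².
V_ov = V_SG − |V_th| = 1.96 − 1.44 = 0.52 V.
Since V_SD = 4.93 V ≥ V_ov = 0.52 V, the device is in saturation.
I_D = ½ k_p V_ov² (1 + λ V_SD) = 0.5 × 2.196 × 0.52² × (1 + 0.063 × 4.93) = 0.389 mA.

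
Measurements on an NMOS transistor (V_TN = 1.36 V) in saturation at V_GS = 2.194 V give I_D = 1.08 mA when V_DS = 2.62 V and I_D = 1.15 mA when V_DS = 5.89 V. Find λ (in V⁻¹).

λ = 0.0209 V⁻¹

With V_GS fixed, I_D ∝ (1 + λ V_DS) in saturation, so I_D2/I_D1 = (1 + λ V_DS2)/(1 + λ V_DS1).
1.15/1.08 = 1.065 = (1 + 5.89 λ)/(1 + 2.62 λ).
Solving: λ (I_D1 V_DS2 − I_D2 V_DS1) = I_D2 − I_D1, so λ = (1.15 − 1.08) / (1.08 × 5.89 − 1.15 × 2.62) = 0.07 / 3.35 = 0.0209 V⁻¹.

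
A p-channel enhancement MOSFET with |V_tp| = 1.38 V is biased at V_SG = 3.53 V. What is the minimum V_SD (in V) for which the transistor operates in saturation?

The boundary between triode and saturation is V_SD = V_SG − |V_tp| = V_ov.
V_ov = 3.53 − 1.38 = 2.15 V.

V_SD,sat = 2.15 V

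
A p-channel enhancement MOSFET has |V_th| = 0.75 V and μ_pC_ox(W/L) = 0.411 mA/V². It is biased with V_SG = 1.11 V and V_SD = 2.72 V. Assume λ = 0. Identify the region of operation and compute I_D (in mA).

Saturation; I_D = 0.0266 mA

V_ov = V_SG − |V_th| = 1.11 − 0.75 = 0.36 V.
Since V_SD = 2.72 V ≥ V_ov = 0.36 V, the device is in saturation.
I_D = ½ k_p V_ov² = 0.5 × 0.411 × 0.36² = 0.0266 mA.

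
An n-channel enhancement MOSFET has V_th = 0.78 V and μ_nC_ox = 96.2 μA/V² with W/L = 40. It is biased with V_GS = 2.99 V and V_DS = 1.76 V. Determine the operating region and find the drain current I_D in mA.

Triode; I_D = 9.01 mA

k_n = μ_nC_ox · (W/L) = 3.848 mA/V².
V_ov = V_GS − V_th = 2.99 − 0.78 = 2.21 V.
Since V_DS = 1.76 V < V_ov = 2.21 V, the device is in the triode region.
I_D = k_n [V_ov · V_DS − ½ V_DS²] = 3.848 × [2.21 × 1.76 − 0.5 × 1.76²] = 9.01 mA.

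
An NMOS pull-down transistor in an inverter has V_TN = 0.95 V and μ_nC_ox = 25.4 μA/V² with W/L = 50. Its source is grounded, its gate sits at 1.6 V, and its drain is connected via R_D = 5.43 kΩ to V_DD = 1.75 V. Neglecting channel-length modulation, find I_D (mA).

I_D = 0.241 mA

V_GS = V_G = 1.6 V, so V_ov = 1.6 − 0.95 = 0.65 V.
k_n = μ_nC_ox · (W/L) = 1.27 mA/V².
Assume saturation: I_D = ½ k_n V_ov² = 0.5 × 1.27 × 0.65² = 0.268 mA, giving V_DS = V_DD − I_D R_D = 1.75 − 0.268 × 5.43 = 0.293 V.
But 0.293 V < V_ov = 0.65 V, so the device is actually in triode.
In triode I_D = k_n[V_ov V_DS − ½ V_DS²] and I_D = (V_DD − V_DS)/R_D. Equating: 3.45 V_DS² − 5.482 V_DS + 1.75 = 0, giving V_DS = 0.442 V (the root below V_ov).
I_D = (1.75 − 0.442) / 5.43 = 0.241 mA.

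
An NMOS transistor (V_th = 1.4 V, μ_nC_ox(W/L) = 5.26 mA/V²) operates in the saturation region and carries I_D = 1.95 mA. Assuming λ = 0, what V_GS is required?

In saturation I_D = ½ k_n (V_GS − V_th)², so V_GS − V_th = √(2 I_D / k_n) = √(2 × 1.95 / 5.26) = 0.861 V.
V_GS = 1.4 + 0.861 = 2.26 V.

V_GS = 2.26 V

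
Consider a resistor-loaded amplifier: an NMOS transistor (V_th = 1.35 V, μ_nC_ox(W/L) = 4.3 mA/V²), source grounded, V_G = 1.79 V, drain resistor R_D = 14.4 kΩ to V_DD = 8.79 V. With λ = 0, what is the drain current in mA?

I_D = 0.416 mA

V_GS = V_G = 1.79 V, so V_ov = 1.79 − 1.35 = 0.44 V.
Assume saturation: I_D = ½ k_n V_ov² = 0.5 × 4.3 × 0.44² = 0.416 mA, giving V_DS = V_DD − I_D R_D = 8.79 − 0.416 × 14.4 = 2.8 V.
V_DS = 2.8 V ≥ V_ov = 0.44 V, confirming saturation.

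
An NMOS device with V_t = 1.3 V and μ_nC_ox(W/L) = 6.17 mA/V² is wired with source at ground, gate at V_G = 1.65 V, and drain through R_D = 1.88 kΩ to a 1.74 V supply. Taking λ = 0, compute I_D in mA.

V_GS = V_G = 1.65 V, so V_ov = 1.65 − 1.3 = 0.35 V.
Assume saturation: I_D = ½ k_n V_ov² = 0.5 × 6.17 × 0.35² = 0.378 mA, giving V_DS = V_DD − I_D R_D = 1.74 − 0.378 × 1.88 = 1.03 V.
V_DS = 1.03 V ≥ V_ov = 0.35 V, confirming saturation.

I_D = 0.378 mA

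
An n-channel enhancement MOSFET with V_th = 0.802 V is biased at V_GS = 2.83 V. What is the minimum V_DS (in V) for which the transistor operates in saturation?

The boundary between triode and saturation is V_DS = V_GS − V_th = V_ov.
V_ov = 2.83 − 0.802 = 2.03 V.

V_DS,sat = 2.03 V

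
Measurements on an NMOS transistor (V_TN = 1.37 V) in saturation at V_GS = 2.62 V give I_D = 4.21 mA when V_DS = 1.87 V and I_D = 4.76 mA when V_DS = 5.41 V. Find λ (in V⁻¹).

With V_GS fixed, I_D ∝ (1 + λ V_DS) in saturation, so I_D2/I_D1 = (1 + λ V_DS2)/(1 + λ V_DS1).
4.76/4.21 = 1.131 = (1 + 5.41 λ)/(1 + 1.87 λ).
Solving: λ (I_D1 V_DS2 − I_D2 V_DS1) = I_D2 − I_D1, so λ = (4.76 − 4.21) / (4.21 × 5.41 − 4.76 × 1.87) = 0.55 / 13.9 = 0.0396 V⁻¹.

λ = 0.0396 V⁻¹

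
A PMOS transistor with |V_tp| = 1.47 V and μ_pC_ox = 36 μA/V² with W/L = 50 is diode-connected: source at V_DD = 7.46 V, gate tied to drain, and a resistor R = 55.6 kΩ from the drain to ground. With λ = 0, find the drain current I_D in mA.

I_D = 0.102 mA

With gate tied to drain, V_SG = V_SD ≥ V_SG − |V_tp|, so the device is in saturation.
k_p = μ_pC_ox · (W/L) = 1.8 mA/V².
KCL at the drain: ½ k_p (V_SG − |V_tp|)² = (V_DD − V_SG)/R.
Let x = V_SG − 1.47. Then 50 x² + x − 5.99 = 0, giving x = 0.336 V (positive root), so V_SG = 1.81 V.
I_D = (V_DD − V_SG)/R = (7.46 − 1.81) / 55.6 = 0.102 mA.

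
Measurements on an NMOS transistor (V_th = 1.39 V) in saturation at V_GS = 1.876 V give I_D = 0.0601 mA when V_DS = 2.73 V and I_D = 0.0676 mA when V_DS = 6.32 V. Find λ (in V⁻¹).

λ = 0.0384 V⁻¹

With V_GS fixed, I_D ∝ (1 + λ V_DS) in saturation, so I_D2/I_D1 = (1 + λ V_DS2)/(1 + λ V_DS1).
0.0676/0.0601 = 1.125 = (1 + 6.32 λ)/(1 + 2.73 λ).
Solving: λ (I_D1 V_DS2 − I_D2 V_DS1) = I_D2 − I_D1, so λ = (0.0676 − 0.0601) / (0.0601 × 6.32 − 0.0676 × 2.73) = 0.0075 / 0.195 = 0.0384 V⁻¹.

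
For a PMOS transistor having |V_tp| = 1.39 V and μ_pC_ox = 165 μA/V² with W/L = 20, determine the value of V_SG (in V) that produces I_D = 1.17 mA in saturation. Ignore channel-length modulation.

V_SG = 2.23 V

k_p = μ_pC_ox · (W/L) = 3.3 mA/V².
In saturation I_D = ½ k_p (V_SG − |V_tp|)², so V_SG − |V_tp| = √(2 I_D / k_p) = √(2 × 1.17 / 3.3) = 0.842 V.
V_SG = 1.39 + 0.842 = 2.23 V.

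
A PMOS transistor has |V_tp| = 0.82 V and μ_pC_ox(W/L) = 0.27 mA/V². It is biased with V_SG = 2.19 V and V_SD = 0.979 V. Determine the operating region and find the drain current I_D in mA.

Triode; I_D = 0.233 mA

V_ov = V_SG − |V_tp| = 2.19 − 0.82 = 1.37 V.
Since V_SD = 0.979 V < V_ov = 1.37 V, the device is in the triode region.
I_D = k_p [V_ov · V_SD − ½ V_SD²] = 0.27 × [1.37 × 0.979 − 0.5 × 0.979²] = 0.233 mA.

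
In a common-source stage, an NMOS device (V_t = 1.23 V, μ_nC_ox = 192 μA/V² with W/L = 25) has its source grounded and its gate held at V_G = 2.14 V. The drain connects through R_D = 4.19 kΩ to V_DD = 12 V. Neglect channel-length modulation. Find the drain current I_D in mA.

V_GS = V_G = 2.14 V, so V_ov = 2.14 − 1.23 = 0.91 V.
k_n = μ_nC_ox · (W/L) = 4.8 mA/V².
Assume saturation: I_D = ½ k_n V_ov² = 0.5 × 4.8 × 0.91² = 1.99 mA, giving V_DS = V_DD − I_D R_D = 12 − 1.99 × 4.19 = 3.67 V.
V_DS = 3.67 V ≥ V_ov = 0.91 V, confirming saturation.

I_D = 1.99 mA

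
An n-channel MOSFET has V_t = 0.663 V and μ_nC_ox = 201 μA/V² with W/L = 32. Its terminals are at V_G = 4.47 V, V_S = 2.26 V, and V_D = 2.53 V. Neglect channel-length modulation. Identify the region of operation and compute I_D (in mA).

V_GS = V_G − V_S = 4.47 − 2.26 = 2.21 V; V_DS = V_D − V_S = 2.53 − 2.26 = 0.27 V.
k_n = μ_nC_ox · (W/L) = 6.432 mA/V².
V_ov = V_GS − V_t = 2.21 − 0.663 = 1.55 V.
Since V_DS = 0.27 V < V_ov = 1.55 V, the device is in the triode region.
I_D = k_n [V_ov · V_DS − ½ V_DS²] = 6.432 × [1.55 × 0.27 − 0.5 × 0.27²] = 2.45 mA.

Triode; I_D = 2.45 mA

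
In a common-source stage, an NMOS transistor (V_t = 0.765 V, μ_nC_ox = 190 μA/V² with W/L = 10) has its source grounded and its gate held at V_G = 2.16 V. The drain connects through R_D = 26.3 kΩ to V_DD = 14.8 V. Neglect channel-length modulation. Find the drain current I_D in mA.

I_D = 0.554 mA

V_GS = V_G = 2.16 V, so V_ov = 2.16 − 0.765 = 1.4 V.
k_n = μ_nC_ox · (W/L) = 1.9 mA/V².
Assume saturation: I_D = ½ k_n V_ov² = 0.5 × 1.9 × 1.4² = 1.85 mA, giving V_DS = V_DD − I_D R_D = 14.8 − 1.85 × 26.3 = -33.8 V.
But -33.8 V < V_ov = 1.4 V, so the device is actually in triode.
In triode I_D = k_n[V_ov V_DS − ½ V_DS²] and I_D = (V_DD − V_DS)/R_D. Equating: 25 V_DS² − 70.71 V_DS + 14.8 = 0, giving V_DS = 0.228 V (the root below V_ov).
I_D = (14.8 − 0.228) / 26.3 = 0.554 mA.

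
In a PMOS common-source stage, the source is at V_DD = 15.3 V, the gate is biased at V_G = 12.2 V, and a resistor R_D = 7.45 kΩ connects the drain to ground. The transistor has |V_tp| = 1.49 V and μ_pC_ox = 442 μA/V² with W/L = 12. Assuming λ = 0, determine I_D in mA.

V_SG = V_DD − V_G = 15.3 − 12.2 = 3.1 V, so V_ov = 3.1 − 1.49 = 1.61 V.
k_p = μ_pC_ox · (W/L) = 5.304 mA/V².
Assume saturation: I_D = ½ k_p V_ov² = 0.5 × 5.304 × 1.61² = 6.87 mA, giving V_SD = V_DD − I_D R_D = 15.3 − 6.87 × 7.45 = -35.9 V.
But -35.9 V < V_ov = 1.61 V, so the device is actually in triode.
In triode I_D = k_p[V_ov V_SD − ½ V_SD²] and I_D = (V_DD − V_SD)/R_D. Equating: 19.8 V_SD² − 64.62 V_SD + 15.3 = 0, giving V_SD = 0.257 V (the root below V_ov).
I_D = (15.3 − 0.257) / 7.45 = 2.02 mA.

I_D = 2.02 mA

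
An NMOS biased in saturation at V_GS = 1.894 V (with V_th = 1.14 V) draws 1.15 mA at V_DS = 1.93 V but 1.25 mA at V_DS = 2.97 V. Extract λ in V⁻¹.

With V_GS fixed, I_D ∝ (1 + λ V_DS) in saturation, so I_D2/I_D1 = (1 + λ V_DS2)/(1 + λ V_DS1).
1.25/1.15 = 1.087 = (1 + 2.97 λ)/(1 + 1.93 λ).
Solving: λ (I_D1 V_DS2 − I_D2 V_DS1) = I_D2 − I_D1, so λ = (1.25 − 1.15) / (1.15 × 2.97 − 1.25 × 1.93) = 0.1 / 1 = 0.0997 V⁻¹.

λ = 0.0997 V⁻¹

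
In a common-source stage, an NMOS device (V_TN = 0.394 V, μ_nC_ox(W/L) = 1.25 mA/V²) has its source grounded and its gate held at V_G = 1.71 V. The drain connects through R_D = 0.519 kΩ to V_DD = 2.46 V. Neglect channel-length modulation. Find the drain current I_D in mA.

I_D = 1.08 mA

V_GS = V_G = 1.71 V, so V_ov = 1.71 − 0.394 = 1.32 V.
Assume saturation: I_D = ½ k_n V_ov² = 0.5 × 1.25 × 1.32² = 1.08 mA, giving V_DS = V_DD − I_D R_D = 2.46 − 1.08 × 0.519 = 1.9 V.
V_DS = 1.9 V ≥ V_ov = 1.32 V, confirming saturation.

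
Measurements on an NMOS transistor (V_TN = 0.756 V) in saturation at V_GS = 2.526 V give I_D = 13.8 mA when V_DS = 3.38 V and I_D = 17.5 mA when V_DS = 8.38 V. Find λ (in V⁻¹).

λ = 0.0655 V⁻¹

With V_GS fixed, I_D ∝ (1 + λ V_DS) in saturation, so I_D2/I_D1 = (1 + λ V_DS2)/(1 + λ V_DS1).
17.5/13.8 = 1.268 = (1 + 8.38 λ)/(1 + 3.38 λ).
Solving: λ (I_D1 V_DS2 − I_D2 V_DS1) = I_D2 − I_D1, so λ = (17.5 − 13.8) / (13.8 × 8.38 − 17.5 × 3.38) = 3.7 / 56.5 = 0.0655 V⁻¹.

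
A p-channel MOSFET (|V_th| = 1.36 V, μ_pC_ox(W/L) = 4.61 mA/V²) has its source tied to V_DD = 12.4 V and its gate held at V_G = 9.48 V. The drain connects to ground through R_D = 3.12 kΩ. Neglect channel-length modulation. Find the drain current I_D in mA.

V_SG = V_DD − V_G = 12.4 − 9.48 = 2.92 V, so V_ov = 2.92 − 1.36 = 1.56 V.
Assume saturation: I_D = ½ k_p V_ov² = 0.5 × 4.61 × 1.56² = 5.61 mA, giving V_SD = V_DD − I_D R_D = 12.4 − 5.61 × 3.12 = -5.1 V.
But -5.1 V < V_ov = 1.56 V, so the device is actually in triode.
In triode I_D = k_p[V_ov V_SD − ½ V_SD²] and I_D = (V_DD − V_SD)/R_D. Equating: 7.19 V_SD² − 23.44 V_SD + 12.4 = 0, giving V_SD = 0.665 V (the root below V_ov).
I_D = (12.4 − 0.665) / 3.12 = 3.76 mA.

I_D = 3.76 mA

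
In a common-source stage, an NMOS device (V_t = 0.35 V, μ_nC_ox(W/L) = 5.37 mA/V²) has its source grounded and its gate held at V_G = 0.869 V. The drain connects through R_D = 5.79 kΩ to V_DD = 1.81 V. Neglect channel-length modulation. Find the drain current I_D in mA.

V_GS = V_G = 0.869 V, so V_ov = 0.869 − 0.35 = 0.519 V.
Assume saturation: I_D = ½ k_n V_ov² = 0.5 × 5.37 × 0.519² = 0.723 mA, giving V_DS = V_DD − I_D R_D = 1.81 − 0.723 × 5.79 = -2.38 V.
But -2.38 V < V_ov = 0.519 V, so the device is actually in triode.
In triode I_D = k_n[V_ov V_DS − ½ V_DS²] and I_D = (V_DD − V_DS)/R_D. Equating: 15.5 V_DS² − 17.14 V_DS + 1.81 = 0, giving V_DS = 0.118 V (the root below V_ov).
I_D = (1.81 − 0.118) / 5.79 = 0.292 mA.

I_D = 0.292 mA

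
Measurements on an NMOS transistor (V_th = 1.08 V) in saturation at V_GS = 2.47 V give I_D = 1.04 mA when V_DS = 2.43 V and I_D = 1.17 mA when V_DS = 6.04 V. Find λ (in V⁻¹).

With V_GS fixed, I_D ∝ (1 + λ V_DS) in saturation, so I_D2/I_D1 = (1 + λ V_DS2)/(1 + λ V_DS1).
1.17/1.04 = 1.125 = (1 + 6.04 λ)/(1 + 2.43 λ).
Solving: λ (I_D1 V_DS2 − I_D2 V_DS1) = I_D2 − I_D1, so λ = (1.17 − 1.04) / (1.04 × 6.04 − 1.17 × 2.43) = 0.13 / 3.44 = 0.0378 V⁻¹.

λ = 0.0378 V⁻¹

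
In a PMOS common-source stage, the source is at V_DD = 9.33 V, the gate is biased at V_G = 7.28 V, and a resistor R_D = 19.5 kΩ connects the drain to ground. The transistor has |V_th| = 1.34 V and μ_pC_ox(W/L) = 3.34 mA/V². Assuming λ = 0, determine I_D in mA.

V_SG = V_DD − V_G = 9.33 − 7.28 = 2.05 V, so V_ov = 2.05 − 1.34 = 0.71 V.
Assume saturation: I_D = ½ k_p V_ov² = 0.5 × 3.34 × 0.71² = 0.842 mA, giving V_SD = V_DD − I_D R_D = 9.33 − 0.842 × 19.5 = -7.09 V.
But -7.09 V < V_ov = 0.71 V, so the device is actually in triode.
In triode I_D = k_p[V_ov V_SD − ½ V_SD²] and I_D = (V_DD − V_SD)/R_D. Equating: 32.6 V_SD² − 47.24 V_SD + 9.33 = 0, giving V_SD = 0.236 V (the root below V_ov).
I_D = (9.33 − 0.236) / 19.5 = 0.466 mA.

I_D = 0.466 mA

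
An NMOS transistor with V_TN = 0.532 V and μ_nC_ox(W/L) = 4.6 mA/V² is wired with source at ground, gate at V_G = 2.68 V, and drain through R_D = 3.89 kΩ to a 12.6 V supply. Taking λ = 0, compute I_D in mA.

I_D = 3.15 mA

V_GS = V_G = 2.68 V, so V_ov = 2.68 − 0.532 = 2.15 V.
Assume saturation: I_D = ½ k_n V_ov² = 0.5 × 4.6 × 2.15² = 10.6 mA, giving V_DS = V_DD − I_D R_D = 12.6 − 10.6 × 3.89 = -28.7 V.
But -28.7 V < V_ov = 2.15 V, so the device is actually in triode.
In triode I_D = k_n[V_ov V_DS − ½ V_DS²] and I_D = (V_DD − V_DS)/R_D. Equating: 8.95 V_DS² − 39.44 V_DS + 12.6 = 0, giving V_DS = 0.347 V (the root below V_ov).
I_D = (12.6 − 0.347) / 3.89 = 3.15 mA.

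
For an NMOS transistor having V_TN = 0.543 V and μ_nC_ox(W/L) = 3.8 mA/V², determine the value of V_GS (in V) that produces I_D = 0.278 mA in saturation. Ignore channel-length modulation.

In saturation I_D = ½ k_n (V_GS − V_TN)², so V_GS − V_TN = √(2 I_D / k_n) = √(2 × 0.278 / 3.8) = 0.383 V.
V_GS = 0.543 + 0.383 = 0.926 V.

V_GS = 0.926 V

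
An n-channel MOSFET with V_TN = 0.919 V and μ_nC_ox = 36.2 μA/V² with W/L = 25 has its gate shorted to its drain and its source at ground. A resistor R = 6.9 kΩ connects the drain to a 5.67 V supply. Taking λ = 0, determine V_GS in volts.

With gate tied to drain, V_GS = V_DS ≥ V_GS − V_TN, so the device is in saturation.
k_n = μ_nC_ox · (W/L) = 0.905 mA/V².
KCL at the drain: ½ k_n (V_GS − V_TN)² = (V_DD − V_GS)/R.
Let x = V_GS − 0.919. Then 3.12 x² + x − 4.751 = 0, giving x = 1.08 V (positive root), so V_GS = 2 V.
I_D = (V_DD − V_GS)/R = (5.67 − 2) / 6.9 = 0.531 mA.

V_GS = 2.00 V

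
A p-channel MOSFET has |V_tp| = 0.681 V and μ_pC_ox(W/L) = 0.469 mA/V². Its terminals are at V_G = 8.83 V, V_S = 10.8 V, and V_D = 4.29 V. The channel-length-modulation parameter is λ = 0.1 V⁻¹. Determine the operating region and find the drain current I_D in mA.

Saturation; I_D = 0.643 mA

V_SG = V_S − V_G = 10.8 − 8.83 = 1.97 V; V_SD = V_S − V_D = 10.8 − 4.29 = 6.51 V.
V_ov = V_SG − |V_tp| = 1.97 − 0.681 = 1.29 V.
Since V_SD = 6.51 V ≥ V_ov = 1.29 V, the device is in saturation.
I_D = ½ k_p V_ov² (1 + λ V_SD) = 0.5 × 0.469 × 1.29² × (1 + 0.1 × 6.51) = 0.643 mA.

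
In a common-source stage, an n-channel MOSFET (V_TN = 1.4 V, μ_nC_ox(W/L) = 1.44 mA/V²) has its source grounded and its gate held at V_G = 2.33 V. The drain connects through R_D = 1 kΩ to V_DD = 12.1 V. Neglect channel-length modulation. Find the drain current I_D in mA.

I_D = 0.623 mA

V_GS = V_G = 2.33 V, so V_ov = 2.33 − 1.4 = 0.93 V.
Assume saturation: I_D = ½ k_n V_ov² = 0.5 × 1.44 × 0.93² = 0.623 mA, giving V_DS = V_DD − I_D R_D = 12.1 − 0.623 × 1 = 11.5 V.
V_DS = 11.5 V ≥ V_ov = 0.93 V, confirming saturation.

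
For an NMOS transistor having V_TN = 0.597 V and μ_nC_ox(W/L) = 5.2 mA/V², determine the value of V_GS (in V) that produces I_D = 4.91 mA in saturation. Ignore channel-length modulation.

In saturation I_D = ½ k_n (V_GS − V_TN)², so V_GS − V_TN = √(2 I_D / k_n) = √(2 × 4.91 / 5.2) = 1.37 V.
V_GS = 0.597 + 1.37 = 1.97 V.

V_GS = 1.97 V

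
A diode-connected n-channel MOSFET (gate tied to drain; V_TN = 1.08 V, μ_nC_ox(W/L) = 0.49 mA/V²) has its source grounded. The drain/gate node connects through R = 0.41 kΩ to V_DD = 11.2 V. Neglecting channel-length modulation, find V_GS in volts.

V_GS = 7.31 V

With gate tied to drain, V_GS = V_DS ≥ V_GS − V_TN, so the device is in saturation.
KCL at the drain: ½ k_n (V_GS − V_TN)² = (V_DD − V_GS)/R.
Let x = V_GS − 1.08. Then 0.1 x² + x − 10.12 = 0, giving x = 6.23 V (positive root), so V_GS = 7.31 V.
I_D = (V_DD − V_GS)/R = (11.2 − 7.31) / 0.41 = 9.5 mA.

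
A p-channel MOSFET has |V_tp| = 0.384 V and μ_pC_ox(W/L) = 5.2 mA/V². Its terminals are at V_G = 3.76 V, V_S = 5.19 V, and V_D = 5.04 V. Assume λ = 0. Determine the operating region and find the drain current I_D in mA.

Triode; I_D = 0.757 mA

V_SG = V_S − V_G = 5.19 − 3.76 = 1.43 V; V_SD = V_S − V_D = 5.19 − 5.04 = 0.15 V.
V_ov = V_SG − |V_tp| = 1.43 − 0.384 = 1.05 V.
Since V_SD = 0.15 V < V_ov = 1.05 V, the device is in the triode region.
I_D = k_p [V_ov · V_SD − ½ V_SD²] = 5.2 × [1.05 × 0.15 − 0.5 × 0.15²] = 0.757 mA.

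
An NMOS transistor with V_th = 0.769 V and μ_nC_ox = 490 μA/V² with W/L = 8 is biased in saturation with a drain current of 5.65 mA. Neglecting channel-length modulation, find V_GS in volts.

k_n = μ_nC_ox · (W/L) = 3.92 mA/V².
In saturation I_D = ½ k_n (V_GS − V_th)², so V_GS − V_th = √(2 I_D / k_n) = √(2 × 5.65 / 3.92) = 1.7 V.
V_GS = 0.769 + 1.7 = 2.47 V.

V_GS = 2.47 V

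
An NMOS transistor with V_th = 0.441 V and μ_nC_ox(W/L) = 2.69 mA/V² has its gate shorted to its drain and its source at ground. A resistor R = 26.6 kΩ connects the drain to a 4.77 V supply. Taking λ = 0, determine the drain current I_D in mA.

I_D = 0.150 mA

With gate tied to drain, V_GS = V_DS ≥ V_GS − V_th, so the device is in saturation.
KCL at the drain: ½ k_n (V_GS − V_th)² = (V_DD − V_GS)/R.
Let x = V_GS − 0.441. Then 35.8 x² + x − 4.329 = 0, giving x = 0.334 V (positive root), so V_GS = 0.775 V.
I_D = (V_DD − V_GS)/R = (4.77 − 0.775) / 26.6 = 0.15 mA.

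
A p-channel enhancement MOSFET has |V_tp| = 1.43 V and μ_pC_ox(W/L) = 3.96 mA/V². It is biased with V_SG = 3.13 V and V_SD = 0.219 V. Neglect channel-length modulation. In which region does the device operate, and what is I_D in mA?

V_ov = V_SG − |V_tp| = 3.13 − 1.43 = 1.7 V.
Since V_SD = 0.219 V < V_ov = 1.7 V, the device is in the triode region.
I_D = k_p [V_ov · V_SD − ½ V_SD²] = 3.96 × [1.7 × 0.219 − 0.5 × 0.219²] = 1.38 mA.

Triode; I_D = 1.38 mA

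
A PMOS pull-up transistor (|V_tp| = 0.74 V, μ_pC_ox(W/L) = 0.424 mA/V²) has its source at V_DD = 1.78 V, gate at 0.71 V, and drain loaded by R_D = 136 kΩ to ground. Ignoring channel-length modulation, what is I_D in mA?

I_D = 0.0123 mA

V_SG = V_DD − V_G = 1.78 − 0.71 = 1.07 V, so V_ov = 1.07 − 0.74 = 0.33 V.
Assume saturation: I_D = ½ k_p V_ov² = 0.5 × 0.424 × 0.33² = 0.0231 mA, giving V_SD = V_DD − I_D R_D = 1.78 − 0.0231 × 136 = -1.36 V.
But -1.36 V < V_ov = 0.33 V, so the device is actually in triode.
In triode I_D = k_p[V_ov V_SD − ½ V_SD²] and I_D = (V_DD − V_SD)/R_D. Equating: 28.8 V_SD² − 20.03 V_SD + 1.78 = 0, giving V_SD = 0.105 V (the root below V_ov).
I_D = (1.78 − 0.105) / 136 = 0.0123 mA.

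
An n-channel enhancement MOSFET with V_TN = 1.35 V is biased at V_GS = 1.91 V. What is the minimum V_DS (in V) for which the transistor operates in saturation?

V_DS,sat = 0.560 V

The boundary between triode and saturation is V_DS = V_GS − V_TN = V_ov.
V_ov = 1.91 − 1.35 = 0.56 V.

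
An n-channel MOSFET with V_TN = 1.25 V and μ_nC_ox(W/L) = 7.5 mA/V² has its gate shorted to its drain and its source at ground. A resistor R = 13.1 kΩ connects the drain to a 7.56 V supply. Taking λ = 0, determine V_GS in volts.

V_GS = 1.60 V

With gate tied to drain, V_GS = V_DS ≥ V_GS − V_TN, so the device is in saturation.
KCL at the drain: ½ k_n (V_GS − V_TN)² = (V_DD − V_GS)/R.
Let x = V_GS − 1.25. Then 49.1 x² + x − 6.31 = 0, giving x = 0.348 V (positive root), so V_GS = 1.6 V.
I_D = (V_DD − V_GS)/R = (7.56 − 1.6) / 13.1 = 0.455 mA.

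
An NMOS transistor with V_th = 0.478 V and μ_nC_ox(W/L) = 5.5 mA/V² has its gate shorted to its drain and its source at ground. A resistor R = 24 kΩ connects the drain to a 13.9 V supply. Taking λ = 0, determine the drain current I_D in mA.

I_D = 0.541 mA

With gate tied to drain, V_GS = V_DS ≥ V_GS − V_th, so the device is in saturation.
KCL at the drain: ½ k_n (V_GS − V_th)² = (V_DD − V_GS)/R.
Let x = V_GS − 0.478. Then 66 x² + x − 13.42 = 0, giving x = 0.443 V (positive root), so V_GS = 0.921 V.
I_D = (V_DD − V_GS)/R = (13.9 − 0.921) / 24 = 0.541 mA.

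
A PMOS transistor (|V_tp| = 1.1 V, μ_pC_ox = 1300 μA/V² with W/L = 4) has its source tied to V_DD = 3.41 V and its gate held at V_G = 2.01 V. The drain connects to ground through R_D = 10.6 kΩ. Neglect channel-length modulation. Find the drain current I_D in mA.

V_SG = V_DD − V_G = 3.41 − 2.01 = 1.4 V, so V_ov = 1.4 − 1.1 = 0.3 V.
k_p = μ_pC_ox · (W/L) = 5.2 mA/V².
Assume saturation: I_D = ½ k_p V_ov² = 0.5 × 5.2 × 0.3² = 0.234 mA, giving V_SD = V_DD − I_D R_D = 3.41 − 0.234 × 10.6 = 0.93 V.
V_SD = 0.93 V ≥ V_ov = 0.3 V, confirming saturation.

I_D = 0.234 mA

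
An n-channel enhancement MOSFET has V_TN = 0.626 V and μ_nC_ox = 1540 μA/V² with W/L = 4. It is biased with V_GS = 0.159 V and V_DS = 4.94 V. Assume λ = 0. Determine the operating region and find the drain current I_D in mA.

V_GS = 0.159 V < V_TN = 0.626 V, so the transistor is in cutoff.

Cutoff; I_D = 0 mA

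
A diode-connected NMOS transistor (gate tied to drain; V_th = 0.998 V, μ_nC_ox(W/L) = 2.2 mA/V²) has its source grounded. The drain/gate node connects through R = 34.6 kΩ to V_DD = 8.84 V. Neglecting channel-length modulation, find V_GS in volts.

With gate tied to drain, V_GS = V_DS ≥ V_GS − V_th, so the device is in saturation.
KCL at the drain: ½ k_n (V_GS − V_th)² = (V_DD − V_GS)/R.
Let x = V_GS − 0.998. Then 38.1 x² + x − 7.842 = 0, giving x = 0.441 V (positive root), so V_GS = 1.44 V.
I_D = (V_DD − V_GS)/R = (8.84 − 1.44) / 34.6 = 0.214 mA.

V_GS = 1.44 V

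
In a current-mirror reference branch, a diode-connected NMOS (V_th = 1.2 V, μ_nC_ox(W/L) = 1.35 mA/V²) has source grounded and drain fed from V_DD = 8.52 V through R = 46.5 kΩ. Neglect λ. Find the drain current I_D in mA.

I_D = 0.147 mA

With gate tied to drain, V_GS = V_DS ≥ V_GS − V_th, so the device is in saturation.
KCL at the drain: ½ k_n (V_GS − V_th)² = (V_DD − V_GS)/R.
Let x = V_GS − 1.2. Then 31.4 x² + x − 7.32 = 0, giving x = 0.467 V (positive root), so V_GS = 1.67 V.
I_D = (V_DD − V_GS)/R = (8.52 − 1.67) / 46.5 = 0.147 mA.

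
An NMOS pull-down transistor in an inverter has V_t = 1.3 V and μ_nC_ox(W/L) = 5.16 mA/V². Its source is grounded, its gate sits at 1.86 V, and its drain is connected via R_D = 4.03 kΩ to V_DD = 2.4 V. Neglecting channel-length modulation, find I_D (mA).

V_GS = V_G = 1.86 V, so V_ov = 1.86 − 1.3 = 0.56 V.
Assume saturation: I_D = ½ k_n V_ov² = 0.5 × 5.16 × 0.56² = 0.809 mA, giving V_DS = V_DD − I_D R_D = 2.4 − 0.809 × 4.03 = -0.861 V.
But -0.861 V < V_ov = 0.56 V, so the device is actually in triode.
In triode I_D = k_n[V_ov V_DS − ½ V_DS²] and I_D = (V_DD − V_DS)/R_D. Equating: 10.4 V_DS² − 12.65 V_DS + 2.4 = 0, giving V_DS = 0.235 V (the root below V_ov).
I_D = (2.4 − 0.235) / 4.03 = 0.537 mA.

I_D = 0.537 mA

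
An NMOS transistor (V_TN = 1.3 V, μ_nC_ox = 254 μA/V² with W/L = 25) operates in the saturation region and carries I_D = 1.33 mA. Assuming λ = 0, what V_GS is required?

V_GS = 1.95 V

k_n = μ_nC_ox · (W/L) = 6.35 mA/V².
In saturation I_D = ½ k_n (V_GS − V_TN)², so V_GS − V_TN = √(2 I_D / k_n) = √(2 × 1.33 / 6.35) = 0.647 V.
V_GS = 1.3 + 0.647 = 1.95 V.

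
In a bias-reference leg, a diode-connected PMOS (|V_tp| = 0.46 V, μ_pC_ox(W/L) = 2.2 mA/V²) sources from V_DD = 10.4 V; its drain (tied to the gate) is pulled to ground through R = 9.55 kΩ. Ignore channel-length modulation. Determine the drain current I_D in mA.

I_D = 0.944 mA

With gate tied to drain, V_SG = V_SD ≥ V_SG − |V_tp|, so the device is in saturation.
KCL at the drain: ½ k_p (V_SG − |V_tp|)² = (V_DD − V_SG)/R.
Let x = V_SG − 0.46. Then 10.5 x² + x − 9.94 = 0, giving x = 0.926 V (positive root), so V_SG = 1.39 V.
I_D = (V_DD − V_SG)/R = (10.4 − 1.39) / 9.55 = 0.944 mA.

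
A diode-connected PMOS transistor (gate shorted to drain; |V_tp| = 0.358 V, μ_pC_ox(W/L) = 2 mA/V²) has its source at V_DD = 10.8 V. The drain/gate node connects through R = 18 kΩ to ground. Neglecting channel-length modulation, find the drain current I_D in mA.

I_D = 0.539 mA

With gate tied to drain, V_SG = V_SD ≥ V_SG − |V_tp|, so the device is in saturation.
KCL at the drain: ½ k_p (V_SG − |V_tp|)² = (V_DD − V_SG)/R.
Let x = V_SG − 0.358. Then 18 x² + x − 10.44 = 0, giving x = 0.734 V (positive root), so V_SG = 1.09 V.
I_D = (V_DD − V_SG)/R = (10.8 − 1.09) / 18 = 0.539 mA.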